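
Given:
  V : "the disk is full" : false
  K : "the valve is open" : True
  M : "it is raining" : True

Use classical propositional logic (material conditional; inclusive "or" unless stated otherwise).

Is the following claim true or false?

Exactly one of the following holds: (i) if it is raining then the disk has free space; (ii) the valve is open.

The statement is false.

Values: M=T, V=F, K=T.
This is (M -> ~V) xor K.

~V = ~F = T
M -> ~V = T -> T = T
(M -> ~V) xor K = T xor T = F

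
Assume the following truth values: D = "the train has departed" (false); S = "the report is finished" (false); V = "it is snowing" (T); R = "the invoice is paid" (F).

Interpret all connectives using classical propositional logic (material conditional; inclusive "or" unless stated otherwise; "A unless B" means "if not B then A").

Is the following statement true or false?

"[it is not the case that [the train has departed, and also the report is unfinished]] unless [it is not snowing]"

Formalization: not (D and not S) or not V

not S = not False = True
D and not S = False and True = False
not (D and not S) = not False = True
not V = not True = False
not (D and not S) or not V = True or False = True

The statement is true.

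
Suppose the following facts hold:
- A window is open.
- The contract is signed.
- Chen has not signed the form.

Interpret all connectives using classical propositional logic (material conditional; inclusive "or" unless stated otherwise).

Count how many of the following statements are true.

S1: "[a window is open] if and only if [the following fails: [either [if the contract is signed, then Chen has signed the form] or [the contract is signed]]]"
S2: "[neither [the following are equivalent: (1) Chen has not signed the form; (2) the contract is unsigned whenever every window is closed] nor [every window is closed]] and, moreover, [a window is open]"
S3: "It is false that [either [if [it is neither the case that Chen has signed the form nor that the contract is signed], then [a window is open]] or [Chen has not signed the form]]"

Let H = "a window is open" (T), N = "the contract is signed" (T), R = "Chen has signed the form" (F).

S1: Formalization: H <-> ~((N -> R) | N)

N -> R = T -> F = F
(N -> R) | N = F | T = T
~((N -> R) | N) = ~T = F
H <-> ~((N -> R) | N) = T <-> F = F
So S1 is false.

S2: This is ((~R <-> (~H -> ~N)) nor ~H) & H.

~R = ~F = T
~H = ~T = F
~N = ~T = F
~H -> ~N = F -> F = T
~R <-> (~H -> ~N) = T <-> T = T
~H = ~T = F
(~R <-> (~H -> ~N)) nor ~H = T nor F = F
((~R <-> (~H -> ~N)) nor ~H) & H = F & T = F
Hence S2 is false.

S3: Parsed as ~(((R nor N) -> H) | ~R)

R nor N = F nor T = F
(R nor N) -> H = F -> T = T
~R = ~F = T
((R nor N) -> H) | ~R = T | T = T
~(((R nor N) -> H) | ~R) = ~T = F
Thus S3 is false.

0 of the 3 statements are true (none).

0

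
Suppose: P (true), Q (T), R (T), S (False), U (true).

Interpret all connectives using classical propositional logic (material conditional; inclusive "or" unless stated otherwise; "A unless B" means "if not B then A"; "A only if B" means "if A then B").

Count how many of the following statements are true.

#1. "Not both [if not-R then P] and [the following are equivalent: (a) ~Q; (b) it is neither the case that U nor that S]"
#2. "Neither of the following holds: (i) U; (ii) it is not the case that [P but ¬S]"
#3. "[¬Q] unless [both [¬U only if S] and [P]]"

#1: Formalization: (~R -> P) nand (~Q <-> (U nor S))

~R = ~T = F
~R -> P = F -> T = T
~Q = ~T = F
U nor S = T nor F = F
~Q <-> (U nor S) = F <-> F = T
(~R -> P) nand (~Q <-> (U nor S)) = T nand T = F
Thus #1 is false.

#2: This is U nor ~(P & ~S).

~S = ~F = T
P & ~S = T & T = T
~(P & ~S) = ~T = F
U nor ~(P & ~S) = T nor F = F
Thus #2 is false.

#3: Parsed as ~Q | ((~U -> S) & P)

~Q = ~T = F
~U = ~T = F
~U -> S = F -> F = T
(~U -> S) & P = T & T = T
~Q | ((~U -> S) & P) = F | T = T
Thus #3 is true.

Count: 1.

1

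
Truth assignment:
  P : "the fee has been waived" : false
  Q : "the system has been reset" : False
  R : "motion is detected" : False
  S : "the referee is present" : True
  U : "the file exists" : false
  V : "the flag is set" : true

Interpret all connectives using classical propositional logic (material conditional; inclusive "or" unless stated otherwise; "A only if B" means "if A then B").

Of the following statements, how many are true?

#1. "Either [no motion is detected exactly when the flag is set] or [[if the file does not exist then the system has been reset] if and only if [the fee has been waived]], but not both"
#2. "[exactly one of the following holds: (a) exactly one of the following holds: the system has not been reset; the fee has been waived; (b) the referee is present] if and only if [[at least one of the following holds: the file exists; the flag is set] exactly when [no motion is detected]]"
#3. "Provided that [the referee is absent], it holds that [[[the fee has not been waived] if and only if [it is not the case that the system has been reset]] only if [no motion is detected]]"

1

#1: In symbols: (not R iff V) xor ((not U -> Q) iff P)

not R = not False = True
not R iff V = True iff True = True
not U = not False = True
not U -> Q = True -> False = False
(not U -> Q) iff P = False iff False = True
(not R iff V) xor ((not U -> Q) iff P) = True xor True = False
Hence #1 is false.

#2: This is ((not Q xor P) xor S) iff ((U or V) iff not R).

not Q = not False = True
not Q xor P = True xor False = True
(not Q xor P) xor S = True xor True = False
U or V = False or True = True
not R = not False = True
(U or V) iff not R = True iff True = True
((not Q xor P) xor S) iff ((U or V) iff not R) = False iff True = False
So #2 is false.

#3: Parsed as not S -> ((not P iff not Q) -> not R)

not S = not True = False
not P = not False = True
not Q = not False = True
not P iff not Q = True iff True = True
not R = not False = True
(not P iff not Q) -> not R = True -> True = True
not S -> ((not P iff not Q) -> not R) = False -> True = True
Thus #3 is true.

1 of the 3 statements is true (#3).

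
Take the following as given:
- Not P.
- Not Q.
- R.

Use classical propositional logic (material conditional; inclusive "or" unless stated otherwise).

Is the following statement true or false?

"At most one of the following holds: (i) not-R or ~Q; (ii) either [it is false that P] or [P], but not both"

Formalization: (not R or not Q) nand (not P xor P)

not R = not True = False
not Q = not False = True
not R or not Q = False or True = True
not P = not False = True
not P xor P = True xor False = True
(not R or not Q) nand (not P xor P) = True nand True = False

False.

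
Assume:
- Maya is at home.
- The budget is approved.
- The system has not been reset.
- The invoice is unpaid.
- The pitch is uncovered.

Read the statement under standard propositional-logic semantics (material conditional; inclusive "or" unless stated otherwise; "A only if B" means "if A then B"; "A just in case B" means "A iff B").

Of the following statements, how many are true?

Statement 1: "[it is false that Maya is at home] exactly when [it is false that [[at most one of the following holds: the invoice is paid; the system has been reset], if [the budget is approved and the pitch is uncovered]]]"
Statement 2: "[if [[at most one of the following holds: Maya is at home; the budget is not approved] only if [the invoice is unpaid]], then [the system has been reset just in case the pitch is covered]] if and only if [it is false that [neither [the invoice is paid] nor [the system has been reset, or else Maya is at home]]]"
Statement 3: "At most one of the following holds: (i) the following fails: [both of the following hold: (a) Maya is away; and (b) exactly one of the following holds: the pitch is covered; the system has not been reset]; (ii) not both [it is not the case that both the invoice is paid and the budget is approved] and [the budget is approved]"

3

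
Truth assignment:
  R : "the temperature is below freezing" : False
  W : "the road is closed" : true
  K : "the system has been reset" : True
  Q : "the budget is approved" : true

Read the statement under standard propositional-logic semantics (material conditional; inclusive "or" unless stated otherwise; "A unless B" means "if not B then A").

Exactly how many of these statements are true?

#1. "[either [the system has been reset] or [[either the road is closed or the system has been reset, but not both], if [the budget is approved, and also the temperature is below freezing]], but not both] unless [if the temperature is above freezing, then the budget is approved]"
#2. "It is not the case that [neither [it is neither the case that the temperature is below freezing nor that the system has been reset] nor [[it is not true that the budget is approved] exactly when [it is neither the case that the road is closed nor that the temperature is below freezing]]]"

2

#1: Formalization: (K xor ((Q & R) -> (W xor K))) | (~R -> Q)

Q & R = T & F = F
W xor K = T xor T = F
(Q & R) -> (W xor K) = F -> F = T
K xor ((Q & R) -> (W xor K)) = T xor T = F
~R = ~F = T
~R -> Q = T -> T = T
(K xor ((Q & R) -> (W xor K))) | (~R -> Q) = F | T = T
Hence #1 is true.

#2: In symbols: ~((R nor K) nor (~Q <-> (W nor R)))

R nor K = F nor T = F
~Q = ~T = F
W nor R = T nor F = F
~Q <-> (W nor R) = F <-> F = T
(R nor K) nor (~Q <-> (W nor R)) = F nor T = F
~((R nor K) nor (~Q <-> (W nor R))) = ~F = T
So #2 is true.

True statements: 2 (#1, #2).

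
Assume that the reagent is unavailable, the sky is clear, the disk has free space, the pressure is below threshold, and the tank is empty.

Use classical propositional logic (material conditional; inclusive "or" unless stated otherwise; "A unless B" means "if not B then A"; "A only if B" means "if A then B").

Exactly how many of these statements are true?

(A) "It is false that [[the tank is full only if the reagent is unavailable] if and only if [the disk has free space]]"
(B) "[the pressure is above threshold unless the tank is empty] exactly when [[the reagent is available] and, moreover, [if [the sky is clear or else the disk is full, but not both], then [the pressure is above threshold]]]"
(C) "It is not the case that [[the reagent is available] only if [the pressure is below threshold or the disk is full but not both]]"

Let N = "the tank is full" (F), M = "the reagent is available" (F), K = "the disk is full" (F), P = "the pressure is above threshold" (F), H = "the sky is overcast" (F).

(A): Formalization: ~((N -> ~M) <-> ~K)

~M = ~F = T
N -> ~M = F -> T = T
~K = ~F = T
(N -> ~M) <-> ~K = T <-> T = T
~((N -> ~M) <-> ~K) = ~T = F
Hence (A) is false.

(B): Formalization: (P | ~N) <-> (M & ((~H xor K) -> P))

~N = ~F = T
P | ~N = F | T = T
~H = ~F = T
~H xor K = T xor F = T
(~H xor K) -> P = T -> F = F
M & ((~H xor K) -> P) = F & F = F
(P | ~N) <-> (M & ((~H xor K) -> P)) = T <-> F = F
So (B) is false.

(C): Parsed as ~(M -> (~P xor K))

~P = ~F = T
~P xor K = T xor F = T
M -> (~P xor K) = F -> T = T
~(M -> (~P xor K)) = ~T = F
So (C) is false.

0 of the 3 statements are true (none).

0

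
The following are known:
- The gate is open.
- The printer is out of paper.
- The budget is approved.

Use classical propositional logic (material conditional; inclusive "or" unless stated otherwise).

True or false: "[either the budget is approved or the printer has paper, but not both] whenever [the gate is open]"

Let P = "the gate is open" (T), W = "the budget is approved" (T), M = "the printer has paper" (F).
Formalization: P -> (W xor M)

W xor M = T xor F = T
P -> (W xor M) = T -> T = T

True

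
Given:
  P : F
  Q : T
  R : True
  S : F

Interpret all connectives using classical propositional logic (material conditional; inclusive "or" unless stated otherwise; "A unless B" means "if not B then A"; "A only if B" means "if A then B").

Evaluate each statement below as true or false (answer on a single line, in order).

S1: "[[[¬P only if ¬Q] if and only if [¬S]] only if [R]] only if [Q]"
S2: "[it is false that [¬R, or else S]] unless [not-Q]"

S1 true, S2 true

S1: Parsed as (((not P -> not Q) iff not S) -> R) -> Q

not P = not False = True
not Q = not True = False
not P -> not Q = True -> False = False
not S = not False = True
(not P -> not Q) iff not S = False iff True = False
((not P -> not Q) iff not S) -> R = False -> True = True
(((not P -> not Q) iff not S) -> R) -> Q = True -> True = True
So S1 is true.

S2: This is not (not R or S) or not Q.

not R = not True = False
not R or S = False or False = False
not (not R or S) = not False = True
not Q = not True = False
not (not R or S) or not Q = True or False = True
Thus S2 is true.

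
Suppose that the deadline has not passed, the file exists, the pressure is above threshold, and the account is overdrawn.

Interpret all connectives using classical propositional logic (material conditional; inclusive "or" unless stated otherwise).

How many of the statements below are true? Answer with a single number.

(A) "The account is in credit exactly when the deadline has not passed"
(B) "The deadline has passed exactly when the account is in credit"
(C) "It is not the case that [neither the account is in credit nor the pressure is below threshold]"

1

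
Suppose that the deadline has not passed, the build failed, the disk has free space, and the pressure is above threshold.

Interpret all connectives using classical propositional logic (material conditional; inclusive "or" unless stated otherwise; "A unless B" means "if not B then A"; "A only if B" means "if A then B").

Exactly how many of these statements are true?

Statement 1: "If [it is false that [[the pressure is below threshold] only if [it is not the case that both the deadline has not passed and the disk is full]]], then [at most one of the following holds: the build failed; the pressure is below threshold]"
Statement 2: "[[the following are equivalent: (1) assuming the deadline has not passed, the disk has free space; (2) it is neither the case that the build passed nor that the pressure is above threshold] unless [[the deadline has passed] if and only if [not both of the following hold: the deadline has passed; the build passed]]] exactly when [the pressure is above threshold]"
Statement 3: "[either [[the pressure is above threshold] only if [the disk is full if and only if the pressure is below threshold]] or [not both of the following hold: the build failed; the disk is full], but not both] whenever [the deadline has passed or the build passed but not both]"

Let D = "the pressure is above threshold" (T), N = "the deadline has passed" (F), P = "the disk is full" (F), Q = "the build passed" (F).

Statement 1: Formalization: ¬(¬D → (¬N ↑ P)) → (¬Q ↑ ¬D)

¬D = ¬T = F
¬N = ¬F = T
¬N ↑ P = T ↑ F = T
¬D → (¬N ↑ P) = F → T = T
¬(¬D → (¬N ↑ P)) = ¬T = F
¬Q = ¬F = T
¬D = ¬T = F
¬Q ↑ ¬D = T ↑ F = T
¬(¬D → (¬N ↑ P)) → (¬Q ↑ ¬D) = F → T = T
Hence Statement 1 is true.

Statement 2: Formalization: (((¬N → ¬P) ↔ (Q ↓ D)) ∨ (N ↔ (N ↑ Q))) ↔ D

¬N = ¬F = T
¬P = ¬F = T
¬N → ¬P = T → T = T
Q ↓ D = F ↓ T = F
(¬N → ¬P) ↔ (Q ↓ D) = T ↔ F = F
N ↑ Q = F ↑ F = T
N ↔ (N ↑ Q) = F ↔ T = F
((¬N → ¬P) ↔ (Q ↓ D)) ∨ (N ↔ (N ↑ Q)) = F ∨ F = F
(((¬N → ¬P) ↔ (Q ↓ D)) ∨ (N ↔ (N ↑ Q))) ↔ D = F ↔ T = F
So Statement 2 is false.

Statement 3: Formalization: (N ⊕ Q) → ((D → (P ↔ ¬D)) ⊕ (¬Q ↑ P))

N ⊕ Q = F ⊕ F = F
¬D = ¬T = F
P ↔ ¬D = F ↔ F = T
D → (P ↔ ¬D) = T → T = T
¬Q = ¬F = T
¬Q ↑ P = T ↑ F = T
(D → (P ↔ ¬D)) ⊕ (¬Q ↑ P) = T ⊕ T = F
(N ⊕ Q) → ((D → (P ↔ ¬D)) ⊕ (¬Q ↑ P)) = F → F = T
So Statement 3 is true.

2 of the 3 statements are true (Statement 1, Statement 3).

2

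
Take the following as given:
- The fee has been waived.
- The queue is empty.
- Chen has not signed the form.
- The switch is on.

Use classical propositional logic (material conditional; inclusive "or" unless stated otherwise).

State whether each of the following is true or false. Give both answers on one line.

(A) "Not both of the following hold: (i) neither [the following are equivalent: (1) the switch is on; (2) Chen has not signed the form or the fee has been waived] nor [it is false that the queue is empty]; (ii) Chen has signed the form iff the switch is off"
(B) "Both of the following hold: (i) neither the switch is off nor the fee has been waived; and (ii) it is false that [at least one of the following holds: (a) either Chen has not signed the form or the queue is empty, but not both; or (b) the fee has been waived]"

(A) T / (B) F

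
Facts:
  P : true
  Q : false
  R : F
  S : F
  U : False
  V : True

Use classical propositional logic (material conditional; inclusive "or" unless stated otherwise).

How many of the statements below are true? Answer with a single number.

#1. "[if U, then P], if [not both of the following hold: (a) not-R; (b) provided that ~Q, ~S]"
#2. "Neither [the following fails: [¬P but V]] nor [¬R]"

1

#1: In symbols: (¬R ↑ (¬Q → ¬S)) → (U → P)

¬R = ¬F = T
¬Q = ¬F = T
¬S = ¬F = T
¬Q → ¬S = T → T = T
¬R ↑ (¬Q → ¬S) = T ↑ T = F
U → P = F → T = T
(¬R ↑ (¬Q → ¬S)) → (U → P) = F → T = T
Thus #1 is true.

#2: Formalization: ¬(¬P ∧ V) ↓ ¬R

¬P = ¬T = F
¬P ∧ V = F ∧ T = F
¬(¬P ∧ V) = ¬F = T
¬R = ¬F = T
¬(¬P ∧ V) ↓ ¬R = T ↓ T = F
So #2 is false.

1 of the 2 statements is true (#1).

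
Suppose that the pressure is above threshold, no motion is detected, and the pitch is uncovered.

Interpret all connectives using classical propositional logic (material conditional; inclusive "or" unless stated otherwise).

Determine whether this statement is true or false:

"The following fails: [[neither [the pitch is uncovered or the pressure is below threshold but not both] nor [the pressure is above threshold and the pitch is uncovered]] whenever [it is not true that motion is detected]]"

The statement is true.

Let Q = "motion is detected" (False), R = "the pitch is covered" (False), P = "the pressure is above threshold" (True).
Formalization: not (not Q -> ((not R xor not P) nor (P and not R)))

not Q = not False = True
not R = not False = True
not P = not True = False
not R xor not P = True xor False = True
not R = not False = True
P and not R = True and True = True
(not R xor not P) nor (P and not R) = True nor True = False
not Q -> ((not R xor not P) nor (P and not R)) = True -> False = False
not (not Q -> ((not R xor not P) nor (P and not R))) = not False = True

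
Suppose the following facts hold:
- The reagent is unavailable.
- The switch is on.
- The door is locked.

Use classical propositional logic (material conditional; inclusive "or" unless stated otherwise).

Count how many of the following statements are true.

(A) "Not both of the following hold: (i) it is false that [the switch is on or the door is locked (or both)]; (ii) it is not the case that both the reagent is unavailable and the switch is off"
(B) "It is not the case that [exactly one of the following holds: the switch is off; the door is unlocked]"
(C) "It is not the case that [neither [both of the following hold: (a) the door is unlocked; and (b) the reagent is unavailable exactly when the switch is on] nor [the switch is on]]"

3

Let Q = "the switch is on" (T), R = "the door is locked" (T), P = "the reagent is available" (F).

(A): This is ~(Q | R) nand (~P nand ~Q).

Q | R = T | T = T
~(Q | R) = ~T = F
~P = ~F = T
~Q = ~T = F
~P nand ~Q = T nand F = T
~(Q | R) nand (~P nand ~Q) = F nand T = T
Thus (A) is true.

(B): In symbols: ~(~Q xor ~R)

~Q = ~T = F
~R = ~T = F
~Q xor ~R = F xor F = F
~(~Q xor ~R) = ~F = T
So (B) is true.

(C): This is ~((~R & (~P <-> Q)) nor Q).

~R = ~T = F
~P = ~F = T
~P <-> Q = T <-> T = T
~R & (~P <-> Q) = F & T = F
(~R & (~P <-> Q)) nor Q = F nor T = F
~((~R & (~P <-> Q)) nor Q) = ~F = T
Hence (C) is true.

3 of the 3 statements are true.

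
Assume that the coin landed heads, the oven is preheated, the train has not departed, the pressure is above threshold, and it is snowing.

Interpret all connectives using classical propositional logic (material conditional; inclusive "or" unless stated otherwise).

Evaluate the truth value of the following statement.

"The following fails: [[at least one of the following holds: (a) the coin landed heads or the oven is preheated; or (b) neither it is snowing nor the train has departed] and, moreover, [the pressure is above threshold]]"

False.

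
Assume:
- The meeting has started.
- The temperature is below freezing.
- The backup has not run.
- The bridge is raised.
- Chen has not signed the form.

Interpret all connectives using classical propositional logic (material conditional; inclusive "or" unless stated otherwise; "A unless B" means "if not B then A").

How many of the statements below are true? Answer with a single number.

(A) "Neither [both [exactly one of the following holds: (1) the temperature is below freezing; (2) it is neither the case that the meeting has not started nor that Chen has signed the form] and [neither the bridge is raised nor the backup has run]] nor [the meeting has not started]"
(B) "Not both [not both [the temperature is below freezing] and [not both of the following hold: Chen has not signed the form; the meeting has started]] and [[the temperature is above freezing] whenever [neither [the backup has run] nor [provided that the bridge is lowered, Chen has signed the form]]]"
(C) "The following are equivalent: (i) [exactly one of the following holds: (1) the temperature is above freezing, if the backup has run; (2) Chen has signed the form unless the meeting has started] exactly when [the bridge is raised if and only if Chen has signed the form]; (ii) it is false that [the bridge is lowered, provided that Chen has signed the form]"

1

Let Q = "the temperature is below freezing" (T), P = "the meeting has started" (T), U = "Chen has signed the form" (F), S = "the bridge is raised" (T), R = "the backup has run" (F).

(A): Formalization: ((Q ⊕ (¬P ↓ U)) ∧ (S ↓ R)) ↓ ¬P

¬P = ¬T = F
¬P ↓ U = F ↓ F = T
Q ⊕ (¬P ↓ U) = T ⊕ T = F
S ↓ R = T ↓ F = F
(Q ⊕ (¬P ↓ U)) ∧ (S ↓ R) = F ∧ F = F
¬P = ¬T = F
((Q ⊕ (¬P ↓ U)) ∧ (S ↓ R)) ↓ ¬P = F ↓ F = T
Hence (A) is true.

(B): Parsed as (Q ↑ (¬U ↑ P)) ↑ ((R ↓ (¬S → U)) → ¬Q)

¬U = ¬F = T
¬U ↑ P = T ↑ T = F
Q ↑ (¬U ↑ P) = T ↑ F = T
¬S = ¬T = F
¬S → U = F → F = T
R ↓ (¬S → U) = F ↓ T = F
¬Q = ¬T = F
(R ↓ (¬S → U)) → ¬Q = F → F = T
(Q ↑ (¬U ↑ P)) ↑ ((R ↓ (¬S → U)) → ¬Q) = T ↑ T = F
Thus (B) is false.

(C): In symbols: (((R → ¬Q) ⊕ (U ∨ P)) ↔ (S ↔ U)) ↔ ¬(U → ¬S)

¬Q = ¬T = F
R → ¬Q = F → F = T
U ∨ P = F ∨ T = T
(R → ¬Q) ⊕ (U ∨ P) = T ⊕ T = F
S ↔ U = T ↔ F = F
((R → ¬Q) ⊕ (U ∨ P)) ↔ (S ↔ U) = F ↔ F = T
¬S = ¬T = F
U → ¬S = F → F = T
¬(U → ¬S) = ¬T = F
(((R → ¬Q) ⊕ (U ∨ P)) ↔ (S ↔ U)) ↔ ¬(U → ¬S) = T ↔ F = F
Hence (C) is false.

Count: 1.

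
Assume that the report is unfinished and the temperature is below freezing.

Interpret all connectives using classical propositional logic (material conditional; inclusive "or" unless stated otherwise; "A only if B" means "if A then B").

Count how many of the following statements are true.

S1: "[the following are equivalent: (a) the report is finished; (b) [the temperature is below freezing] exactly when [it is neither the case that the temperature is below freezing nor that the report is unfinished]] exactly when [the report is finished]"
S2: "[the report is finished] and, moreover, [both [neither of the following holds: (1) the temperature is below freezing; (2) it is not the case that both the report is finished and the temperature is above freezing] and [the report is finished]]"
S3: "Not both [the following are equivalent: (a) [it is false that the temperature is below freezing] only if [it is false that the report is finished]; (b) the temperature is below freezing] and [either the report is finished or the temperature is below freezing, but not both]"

0

Let V = "the report is finished" (False), Q = "the temperature is below freezing" (True).

S1: Parsed as (V iff (Q iff (Q nor not V))) iff V

not V = not False = True
Q nor not V = True nor True = False
Q iff (Q nor not V) = True iff False = False
V iff (Q iff (Q nor not V)) = False iff False = True
(V iff (Q iff (Q nor not V))) iff V = True iff False = False
Hence S1 is false.

S2: In symbols: V and ((Q nor (V nand not Q)) and V)

not Q = not True = False
V nand not Q = False nand False = True
Q nor (V nand not Q) = True nor True = False
(Q nor (V nand not Q)) and V = False and False = False
V and ((Q nor (V nand not Q)) and V) = False and False = False
Hence S2 is false.

S3: In symbols: ((not Q -> not V) iff Q) nand (V xor Q)

not Q = not True = False
not V = not False = True
not Q -> not V = False -> True = True
(not Q -> not V) iff Q = True iff True = True
V xor Q = False xor True = True
((not Q -> not V) iff Q) nand (V xor Q) = True nand True = False
Hence S3 is false.

Count: 0.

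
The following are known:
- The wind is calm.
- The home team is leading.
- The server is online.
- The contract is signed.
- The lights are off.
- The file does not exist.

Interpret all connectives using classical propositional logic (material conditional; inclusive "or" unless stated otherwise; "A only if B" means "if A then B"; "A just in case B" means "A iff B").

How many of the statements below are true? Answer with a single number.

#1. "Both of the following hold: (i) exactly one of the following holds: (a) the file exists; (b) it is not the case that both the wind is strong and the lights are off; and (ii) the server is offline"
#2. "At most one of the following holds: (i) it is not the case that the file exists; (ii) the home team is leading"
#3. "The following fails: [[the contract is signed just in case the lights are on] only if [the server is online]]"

Let G = "the file exists" (F), K = "the wind is strong" (F), D = "the lights are on" (F), M = "the server is online" (T), N = "the home team is leading" (T), P = "the contract is signed" (T).

#1: Parsed as (G xor (K nand ~D)) & ~M

~D = ~F = T
K nand ~D = F nand T = T
G xor (K nand ~D) = F xor T = T
~M = ~T = F
(G xor (K nand ~D)) & ~M = T & F = F
Hence #1 is false.

#2: This is ~G nand N.

~G = ~F = T
~G nand N = T nand T = F
Thus #2 is false.

#3: This is ~((P <-> D) -> M).

P <-> D = T <-> F = F
(P <-> D) -> M = F -> T = T
~((P <-> D) -> M) = ~T = F
So #3 is false.

True statements: 0 (none).

0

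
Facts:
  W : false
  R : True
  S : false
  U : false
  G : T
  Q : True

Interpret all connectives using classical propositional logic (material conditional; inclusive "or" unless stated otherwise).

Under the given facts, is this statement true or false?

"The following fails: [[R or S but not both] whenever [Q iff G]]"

False.

Values: Q=T, G=T, R=T, S=F.
Formalization: ~((Q <-> G) -> (R xor S))

Q <-> G = T <-> T = T
R xor S = T xor F = T
(Q <-> G) -> (R xor S) = T -> T = T
~((Q <-> G) -> (R xor S)) = ~T = F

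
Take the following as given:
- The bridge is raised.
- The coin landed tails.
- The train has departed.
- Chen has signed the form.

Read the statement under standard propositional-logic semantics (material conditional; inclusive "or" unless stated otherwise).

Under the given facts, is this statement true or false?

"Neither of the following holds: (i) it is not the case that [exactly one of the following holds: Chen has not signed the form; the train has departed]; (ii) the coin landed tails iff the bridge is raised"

Let S = "Chen has signed the form" (T), R = "the train has departed" (T), Q = "the coin landed heads" (F), P = "the bridge is raised" (T).
In symbols: ~(~S xor R) nor (~Q <-> P)

~S = ~T = F
~S xor R = F xor T = T
~(~S xor R) = ~T = F
~Q = ~F = T
~Q <-> P = T <-> T = T
~(~S xor R) nor (~Q <-> P) = F nor T = F

False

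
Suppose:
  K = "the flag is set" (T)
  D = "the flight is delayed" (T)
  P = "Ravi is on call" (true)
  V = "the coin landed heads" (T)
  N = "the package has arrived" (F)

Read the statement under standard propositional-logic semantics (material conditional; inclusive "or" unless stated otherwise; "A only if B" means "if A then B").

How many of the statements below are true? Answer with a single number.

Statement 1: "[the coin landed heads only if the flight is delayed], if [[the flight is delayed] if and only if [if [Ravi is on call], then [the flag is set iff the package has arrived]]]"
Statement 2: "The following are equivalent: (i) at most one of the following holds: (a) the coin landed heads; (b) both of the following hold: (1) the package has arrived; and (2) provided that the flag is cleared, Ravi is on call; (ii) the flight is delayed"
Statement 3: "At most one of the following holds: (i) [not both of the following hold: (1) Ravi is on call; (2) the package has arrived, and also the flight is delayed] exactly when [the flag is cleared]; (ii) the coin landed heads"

3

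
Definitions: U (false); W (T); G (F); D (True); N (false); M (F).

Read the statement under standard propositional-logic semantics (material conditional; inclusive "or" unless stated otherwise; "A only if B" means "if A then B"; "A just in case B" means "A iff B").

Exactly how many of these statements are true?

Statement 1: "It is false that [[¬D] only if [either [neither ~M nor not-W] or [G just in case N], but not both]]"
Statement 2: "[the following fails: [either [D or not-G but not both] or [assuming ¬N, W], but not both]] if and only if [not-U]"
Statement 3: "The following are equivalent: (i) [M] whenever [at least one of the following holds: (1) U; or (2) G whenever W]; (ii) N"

0

Statement 1: Parsed as ~(~D -> ((~M nor ~W) xor (G <-> N)))

~D = ~T = F
~M = ~F = T
~W = ~T = F
~M nor ~W = T nor F = F
G <-> N = F <-> F = T
(~M nor ~W) xor (G <-> N) = F xor T = T
~D -> ((~M nor ~W) xor (G <-> N)) = F -> T = T
~(~D -> ((~M nor ~W) xor (G <-> N))) = ~T = F
Thus Statement 1 is false.

Statement 2: Formalization: ~((D xor ~G) xor (~N -> W)) <-> ~U

~G = ~F = T
D xor ~G = T xor T = F
~N = ~F = T
~N -> W = T -> T = T
(D xor ~G) xor (~N -> W) = F xor T = T
~((D xor ~G) xor (~N -> W)) = ~T = F
~U = ~F = T
~((D xor ~G) xor (~N -> W)) <-> ~U = F <-> T = F
So Statement 2 is false.

Statement 3: In symbols: ((U | (W -> G)) -> M) <-> N

W -> G = T -> F = F
U | (W -> G) = F | F = F
(U | (W -> G)) -> M = F -> F = T
((U | (W -> G)) -> M) <-> N = T <-> F = F
Thus Statement 3 is false.

Count: 0.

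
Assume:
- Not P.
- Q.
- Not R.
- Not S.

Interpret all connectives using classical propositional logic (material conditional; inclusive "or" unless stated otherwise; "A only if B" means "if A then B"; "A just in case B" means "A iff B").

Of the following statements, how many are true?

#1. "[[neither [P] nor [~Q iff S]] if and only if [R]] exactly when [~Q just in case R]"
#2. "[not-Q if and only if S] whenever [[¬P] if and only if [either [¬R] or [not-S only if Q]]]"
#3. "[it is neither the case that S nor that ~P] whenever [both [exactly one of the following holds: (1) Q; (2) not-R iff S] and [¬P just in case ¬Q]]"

#1: Formalization: ((P nor (~Q <-> S)) <-> R) <-> (~Q <-> R)

~Q = ~T = F
~Q <-> S = F <-> F = T
P nor (~Q <-> S) = F nor T = F
(P nor (~Q <-> S)) <-> R = F <-> F = T
~Q = ~T = F
~Q <-> R = F <-> F = T
((P nor (~Q <-> S)) <-> R) <-> (~Q <-> R) = T <-> T = T
Thus #1 is true.

#2: In symbols: (~P <-> (~R | (~S -> Q))) -> (~Q <-> S)

~P = ~F = T
~R = ~F = T
~S = ~F = T
~S -> Q = T -> T = T
~R | (~S -> Q) = T | T = T
~P <-> (~R | (~S -> Q)) = T <-> T = T
~Q = ~T = F
~Q <-> S = F <-> F = T
(~P <-> (~R | (~S -> Q))) -> (~Q <-> S) = T -> T = T
Thus #2 is true.

#3: This is ((Q xor (~R <-> S)) & (~P <-> ~Q)) -> (S nor ~P).

~R = ~F = T
~R <-> S = T <-> F = F
Q xor (~R <-> S) = T xor F = T
~P = ~F = T
~Q = ~T = F
~P <-> ~Q = T <-> F = F
(Q xor (~R <-> S)) & (~P <-> ~Q) = T & F = F
~P = ~F = T
S nor ~P = F nor T = F
((Q xor (~R <-> S)) & (~P <-> ~Q)) -> (S nor ~P) = F -> F = T
Thus #3 is true.

Count: 3.

3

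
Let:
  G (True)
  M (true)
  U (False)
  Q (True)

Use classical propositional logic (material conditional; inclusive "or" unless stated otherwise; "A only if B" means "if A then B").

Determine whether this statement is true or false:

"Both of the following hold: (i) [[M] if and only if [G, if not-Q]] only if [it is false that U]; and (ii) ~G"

In symbols: ((M ↔ (¬Q → G)) → ¬U) ∧ ¬G

¬Q = ¬T = F
¬Q → G = F → T = T
M ↔ (¬Q → G) = T ↔ T = T
¬U = ¬F = T
(M ↔ (¬Q → G)) → ¬U = T → T = T
¬G = ¬T = F
((M ↔ (¬Q → G)) → ¬U) ∧ ¬G = T ∧ F = F

False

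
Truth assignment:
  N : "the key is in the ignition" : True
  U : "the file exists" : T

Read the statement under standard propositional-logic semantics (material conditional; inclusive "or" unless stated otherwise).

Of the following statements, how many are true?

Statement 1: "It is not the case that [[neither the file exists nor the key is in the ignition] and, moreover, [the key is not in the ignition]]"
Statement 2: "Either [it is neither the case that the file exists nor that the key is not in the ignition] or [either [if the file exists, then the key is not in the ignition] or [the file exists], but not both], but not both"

Statement 1: Parsed as not ((U nor N) and not N)

U nor N = True nor True = False
not N = not True = False
(U nor N) and not N = False and False = False
not ((U nor N) and not N) = not False = True
So Statement 1 is true.

Statement 2: Formalization: (U nor not N) xor ((U -> not N) xor U)

not N = not True = False
U nor not N = True nor False = False
not N = not True = False
U -> not N = True -> False = False
(U -> not N) xor U = False xor True = True
(U nor not N) xor ((U -> not N) xor U) = False xor True = True
So Statement 2 is true.

Count: 2.

2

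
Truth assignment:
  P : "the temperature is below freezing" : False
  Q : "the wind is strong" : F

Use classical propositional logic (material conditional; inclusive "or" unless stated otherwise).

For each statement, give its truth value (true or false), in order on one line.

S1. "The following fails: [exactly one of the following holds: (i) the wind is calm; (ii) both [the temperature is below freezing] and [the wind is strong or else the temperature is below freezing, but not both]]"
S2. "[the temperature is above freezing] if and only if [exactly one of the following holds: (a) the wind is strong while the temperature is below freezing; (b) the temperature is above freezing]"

S1 False; S2 True

S1: Parsed as ¬(¬Q ⊕ (P ∧ (Q ⊕ P)))

¬Q = ¬F = T
Q ⊕ P = F ⊕ F = F
P ∧ (Q ⊕ P) = F ∧ F = F
¬Q ⊕ (P ∧ (Q ⊕ P)) = T ⊕ F = T
¬(¬Q ⊕ (P ∧ (Q ⊕ P))) = ¬T = F
Hence S1 is false.

S2: This is ¬P ↔ ((Q ∧ P) ⊕ ¬P).

¬P = ¬F = T
Q ∧ P = F ∧ F = F
¬P = ¬F = T
(Q ∧ P) ⊕ ¬P = F ⊕ T = T
¬P ↔ ((Q ∧ P) ⊕ ¬P) = T ↔ T = T
Hence S2 is true.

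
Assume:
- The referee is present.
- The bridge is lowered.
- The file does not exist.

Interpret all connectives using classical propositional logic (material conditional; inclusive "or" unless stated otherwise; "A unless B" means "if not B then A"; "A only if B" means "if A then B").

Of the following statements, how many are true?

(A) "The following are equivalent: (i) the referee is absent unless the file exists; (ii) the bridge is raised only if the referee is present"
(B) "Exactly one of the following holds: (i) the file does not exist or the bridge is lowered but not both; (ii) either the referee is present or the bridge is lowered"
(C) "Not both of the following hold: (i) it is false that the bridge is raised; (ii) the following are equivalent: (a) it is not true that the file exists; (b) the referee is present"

Let P = "the referee is present" (True), R = "the file exists" (False), Q = "the bridge is raised" (False).

(A): In symbols: (not P or R) iff (Q -> P)

not P = not True = False
not P or R = False or False = False
Q -> P = False -> True = True
(not P or R) iff (Q -> P) = False iff True = False
Thus (A) is false.

(B): Parsed as (not R xor not Q) xor (P or not Q)

not R = not False = True
not Q = not False = True
not R xor not Q = True xor True = False
not Q = not False = True
P or not Q = True or True = True
(not R xor not Q) xor (P or not Q) = False xor True = True
So (B) is true.

(C): Parsed as not Q nand (not R iff P)

not Q = not False = True
not R = not False = True
not R iff P = True iff True = True
not Q nand (not R iff P) = True nand True = False
Hence (C) is false.

True statements: 1.

1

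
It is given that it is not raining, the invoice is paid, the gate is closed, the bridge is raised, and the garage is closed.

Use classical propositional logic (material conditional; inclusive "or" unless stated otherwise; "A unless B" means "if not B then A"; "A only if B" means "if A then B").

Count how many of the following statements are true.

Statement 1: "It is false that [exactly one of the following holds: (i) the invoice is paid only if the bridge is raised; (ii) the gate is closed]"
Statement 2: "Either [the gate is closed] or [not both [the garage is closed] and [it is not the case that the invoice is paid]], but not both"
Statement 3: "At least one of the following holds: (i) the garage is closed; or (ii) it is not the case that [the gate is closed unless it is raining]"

2

Let Q = "the invoice is paid" (T), S = "the bridge is raised" (T), R = "the gate is open" (F), U = "the garage is closed" (T), P = "it is raining" (F).

Statement 1: In symbols: ~((Q -> S) xor ~R)

Q -> S = T -> T = T
~R = ~F = T
(Q -> S) xor ~R = T xor T = F
~((Q -> S) xor ~R) = ~F = T
Thus Statement 1 is true.

Statement 2: In symbols: ~R xor (U nand ~Q)

~R = ~F = T
~Q = ~T = F
U nand ~Q = T nand F = T
~R xor (U nand ~Q) = T xor T = F
So Statement 2 is false.

Statement 3: Parsed as U | ~(~R | P)

~R = ~F = T
~R | P = T | F = T
~(~R | P) = ~T = F
U | ~(~R | P) = T | F = T
Thus Statement 3 is true.

Count: 2.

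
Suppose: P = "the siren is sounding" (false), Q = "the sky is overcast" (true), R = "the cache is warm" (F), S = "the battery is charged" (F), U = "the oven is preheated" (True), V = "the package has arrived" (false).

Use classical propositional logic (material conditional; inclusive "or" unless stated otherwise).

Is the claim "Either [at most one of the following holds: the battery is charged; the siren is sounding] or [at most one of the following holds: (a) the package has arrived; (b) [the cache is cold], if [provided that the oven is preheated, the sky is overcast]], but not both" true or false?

In symbols: (S nand P) xor (V nand ((U -> Q) -> not R))

S nand P = False nand False = True
U -> Q = True -> True = True
not R = not False = True
(U -> Q) -> not R = True -> True = True
V nand ((U -> Q) -> not R) = False nand True = True
(S nand P) xor (V nand ((U -> Q) -> not R)) = True xor True = False

False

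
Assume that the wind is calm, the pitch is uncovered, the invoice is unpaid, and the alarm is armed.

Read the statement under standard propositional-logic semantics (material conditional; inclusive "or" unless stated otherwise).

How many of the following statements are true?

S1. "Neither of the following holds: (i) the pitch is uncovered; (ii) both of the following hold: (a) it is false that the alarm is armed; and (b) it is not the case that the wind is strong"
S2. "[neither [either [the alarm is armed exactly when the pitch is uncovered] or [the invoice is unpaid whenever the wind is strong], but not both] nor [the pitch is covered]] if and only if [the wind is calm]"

Let P = "the pitch is covered" (False), R = "the alarm is armed" (True), Q = "the wind is strong" (False), V = "the invoice is paid" (False).

S1: Parsed as not P nor (not R and not Q)

not P = not False = True
not R = not True = False
not Q = not False = True
not R and not Q = False and True = False
not P nor (not R and not Q) = True nor False = False
Hence S1 is false.

S2: Parsed as (((R iff not P) xor (Q -> not V)) nor P) iff not Q

not P = not False = True
R iff not P = True iff True = True
not V = not False = True
Q -> not V = False -> True = True
(R iff not P) xor (Q -> not V) = True xor True = False
((R iff not P) xor (Q -> not V)) nor P = False nor False = True
not Q = not False = True
(((R iff not P) xor (Q -> not V)) nor P) iff not Q = True iff True = True
So S2 is true.

True statements: 1.

1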